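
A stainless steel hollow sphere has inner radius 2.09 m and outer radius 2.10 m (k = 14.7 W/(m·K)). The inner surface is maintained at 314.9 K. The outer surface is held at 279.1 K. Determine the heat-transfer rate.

Q = 4πk·ΔT/(1/r₁ − 1/r₂) = 4π × 14.7 × 35.8 / (1/2.09 − 1/2.10) = 2.90×10^6 W

Q = 2900 kW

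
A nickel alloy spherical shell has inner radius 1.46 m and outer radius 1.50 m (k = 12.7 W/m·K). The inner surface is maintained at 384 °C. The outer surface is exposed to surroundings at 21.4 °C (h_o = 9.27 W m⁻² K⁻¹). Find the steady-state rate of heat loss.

Treat each layer as a resistance in series:
  R_nickel alloy = (1/1.46 − 1/1.50)/(4πk) = 0.01826/(4π·12.7) = 1.144×10^-4 K/W
  R_conv,out = 1/(4πr²h) = 1/(4π·1.50²·9.27) = 0.003815 K/W
ΣR = 1.144×10^-4 + 0.003815 = 0.003929 K/W
Q = ΔT/ΣR = (384 °C − 21.4 °C)/0.003929 = 92300 W

Q = 92.3 kW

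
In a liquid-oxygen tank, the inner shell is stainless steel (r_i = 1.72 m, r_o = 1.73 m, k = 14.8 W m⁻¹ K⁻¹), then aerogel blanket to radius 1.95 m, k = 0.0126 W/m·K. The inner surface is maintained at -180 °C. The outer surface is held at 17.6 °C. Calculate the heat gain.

Resistance network (inner→outer):
  R_stainless steel = (1/1.72 − 1/1.73)/(4πk) = 0.003361/(4π·14.8) = 1.807×10^-5 K/W
  R_aerogel blanket = (1/1.73 − 1/1.95)/(4πk) = 0.06521/(4π·0.0126) = 0.4119 K/W
ΣR = 1.807×10^-5 + 0.4119 = 0.4119 K/W
Q = ΔT/ΣR = (-180 °C − 17.6 °C)/0.4119 = -480 W
(Negative Q ⇒ heat flows inward; heat gain = 480 W.)

Q = 480 W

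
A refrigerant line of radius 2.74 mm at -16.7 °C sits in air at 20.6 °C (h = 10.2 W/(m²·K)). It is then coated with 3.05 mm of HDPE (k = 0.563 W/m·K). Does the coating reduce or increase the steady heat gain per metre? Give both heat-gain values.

increases: 6.55 → 12.8 W/m

Critical radius for a cylinder: r_cr = k/h = 0.0552 m = 5.52 cm.
Outer radius after coating: r₂ = 0.00274 + 0.00305 = 0.00579 m.
Since r₁ < r_cr and r₂ ≤ r_cr, the coating moves toward the maximum at r_cr — heat gain rises.
Bare: R = 1/(2πr₁h) = 5.695 m·K/W; Q = 37.3/5.695 = 6.55 W/m.
Coated: R = R_cond + R_conv = 2.906 m·K/W; Q = 37.3/2.906 = 12.8 W/m.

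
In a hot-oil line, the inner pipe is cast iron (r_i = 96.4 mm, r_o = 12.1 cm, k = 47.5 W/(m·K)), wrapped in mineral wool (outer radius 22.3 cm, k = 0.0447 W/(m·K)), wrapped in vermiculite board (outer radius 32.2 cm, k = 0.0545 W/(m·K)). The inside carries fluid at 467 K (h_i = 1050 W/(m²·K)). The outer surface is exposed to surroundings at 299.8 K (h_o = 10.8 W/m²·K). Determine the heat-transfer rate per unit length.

Q' = 50.7 W/m

Treat each layer as a resistance in series:
  R'_conv,in = 1/(2πr h) = 1/(2π·0.0964·1050) = 0.001572 m·K/W
  R'_cast iron = ln(0.121/0.0964)/(2πk) = 0.2273/(2π·47.5) = 7.615×10^-4 m·K/W
  R'_mineral wool = ln(0.223/0.121)/(2πk) = 0.6114/(2π·0.0447) = 2.177 m·K/W
  R'_vermiculite board = ln(0.322/0.223)/(2πk) = 0.3674/(2π·0.0545) = 1.073 m·K/W
  R'_conv,out = 1/(2πr h) = 1/(2π·0.322·10.8) = 0.04577 m·K/W
ΣR = 0.001572 + 7.615×10^-4 + 2.177 + 1.073 + 0.04577 = 3.298 m·K/W
Q' = ΔT/ΣR = (467 K − 299.8 K)/3.298 = 50.7 W/m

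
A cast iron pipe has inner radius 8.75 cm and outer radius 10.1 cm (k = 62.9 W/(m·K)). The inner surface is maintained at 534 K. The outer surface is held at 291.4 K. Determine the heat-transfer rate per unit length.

Q' = 6.68×10^5 W/m

Q' = 2πk·ΔT/ln(r₂/r₁) = 2π × 62.9 × 242.6 / ln(0.101/0.0875) = 6.68×10^5 W/m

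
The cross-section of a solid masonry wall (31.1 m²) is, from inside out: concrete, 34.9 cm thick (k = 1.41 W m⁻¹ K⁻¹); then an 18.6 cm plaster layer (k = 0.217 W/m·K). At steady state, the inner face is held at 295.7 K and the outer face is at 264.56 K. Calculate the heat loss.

Q = 877 W

Treat each layer as a resistance in series:
  R_concrete = L/(kA) = 0.349/(1.41·31.1) = 0.007959 K/W
  R_plaster = L/(kA) = 0.186/(0.217·31.1) = 0.02756 K/W
ΣR = 0.007959 + 0.02756 = 0.03552 K/W
Q = ΔT/ΣR = (295.7 K − 264.56 K)/0.03552 = 877 W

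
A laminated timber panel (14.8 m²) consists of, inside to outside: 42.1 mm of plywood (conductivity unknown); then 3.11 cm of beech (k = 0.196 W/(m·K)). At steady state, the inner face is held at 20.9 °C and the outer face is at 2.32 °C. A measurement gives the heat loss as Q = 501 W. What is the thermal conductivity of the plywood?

k = 0.108 W/m·K

ΣR = ΔT/Q = |20.9 − 2.32|/501 = 0.03709 K/W
Known resistances:
  R_beech = L/(kA) = 0.0311/(0.196·14.8) = 0.01072 K/W
R_plywood = ΣR − ΣR_known = 0.03709 − 0.01072 = 0.02637 K/W
L/(kA) = 0.02637 ⇒ k = 0.0421/(0.02637·14.8) = 0.108 W/m·K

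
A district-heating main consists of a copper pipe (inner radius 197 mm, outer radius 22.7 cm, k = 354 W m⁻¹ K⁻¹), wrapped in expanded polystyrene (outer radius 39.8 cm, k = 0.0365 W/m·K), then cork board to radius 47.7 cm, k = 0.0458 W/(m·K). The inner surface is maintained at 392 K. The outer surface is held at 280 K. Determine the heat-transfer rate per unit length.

Q' = 36.4 W/m

Resistance network (inner→outer):
  R'_copper = ln(0.227/0.197)/(2πk) = 0.1417/(2π·354) = 6.373×10^-5 m·K/W
  R'_expanded polystyrene = ln(0.398/0.227)/(2πk) = 0.5615/(2π·0.0365) = 2.448 m·K/W
  R'_cork board = ln(0.477/0.398)/(2πk) = 0.1811/(2π·0.0458) = 0.6292 m·K/W
ΣR = 6.373×10^-5 + 2.448 + 0.6292 = 3.077 m·K/W
Q' = ΔT/ΣR = (392 K − 280 K)/3.077 = 36.4 W/m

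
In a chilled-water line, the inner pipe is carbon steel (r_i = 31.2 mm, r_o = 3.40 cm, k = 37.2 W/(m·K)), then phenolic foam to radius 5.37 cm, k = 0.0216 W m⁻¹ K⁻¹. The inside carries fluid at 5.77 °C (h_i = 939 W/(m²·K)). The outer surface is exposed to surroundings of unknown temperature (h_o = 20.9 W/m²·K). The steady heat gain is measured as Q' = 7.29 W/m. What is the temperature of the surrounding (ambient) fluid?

Sum the resistances:
  R'_conv,in = 1/(2πr h) = 1/(2π·0.0312·939) = 0.005433 m·K/W
  R'_carbon steel = ln(0.0340/0.0312)/(2πk) = 0.08594/(2π·37.2) = 3.677×10^-4 m·K/W
  R'_phenolic foam = ln(0.0537/0.0340)/(2πk) = 0.4571/(2π·0.0216) = 3.368 m·K/W
  R'_conv,out = 1/(2πr h) = 1/(2π·0.0537·20.9) = 0.1418 m·K/W
ΣR = 3.515 m·K/W
ΔT = Q'·ΣR = 7.29 × 3.515 = 25.62 K
Heat flows inward, so T_out = T_in + ΔT = 5.77 + 25.62 = 31.4 °C

T_out = 31.4 °C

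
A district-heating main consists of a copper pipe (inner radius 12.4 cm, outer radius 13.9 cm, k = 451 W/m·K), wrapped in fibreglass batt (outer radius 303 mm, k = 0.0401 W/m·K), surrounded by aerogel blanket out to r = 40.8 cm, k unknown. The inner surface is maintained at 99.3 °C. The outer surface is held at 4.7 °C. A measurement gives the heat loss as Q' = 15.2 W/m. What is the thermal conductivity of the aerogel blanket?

ΣR = ΔT/Q' = |99.3 − 4.7|/15.2 = 6.224 m·K/W
Known resistances:
  R'_copper = ln(0.139/0.124)/(2πk) = 0.1142/(2π·451) = 4.030×10^-5 m·K/W
  R'_fibreglass batt = ln(0.303/0.139)/(2πk) = 0.7793/(2π·0.0401) = 3.093 m·K/W
R_aerogel blanket = ΣR − ΣR_known = 6.224 − 3.093 = 3.131 m·K/W
ln(r₂/r₁)/(2πk) = 3.131 ⇒ k = 0.2975/(2π·3.131) = 0.0151 W/m·K

k = 0.0151 W/m·K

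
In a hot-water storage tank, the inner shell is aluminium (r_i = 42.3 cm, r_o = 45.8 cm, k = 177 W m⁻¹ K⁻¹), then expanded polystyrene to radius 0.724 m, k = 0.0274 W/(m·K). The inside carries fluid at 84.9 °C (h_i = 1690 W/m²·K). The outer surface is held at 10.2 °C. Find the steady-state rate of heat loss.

Resistance network (inner→outer):
  R_conv,in = 1/(4πr²h) = 1/(4π·0.423²·1690) = 2.632×10^-4 K/W
  R_aluminium = (1/0.423 − 1/0.458)/(4πk) = 0.1807/(4π·177) = 8.122×10^-5 K/W
  R_expanded polystyrene = (1/0.458 − 1/0.724)/(4πk) = 0.8022/(4π·0.0274) = 2.330 K/W
ΣR = 2.632×10^-4 + 8.122×10^-5 + 2.330 = 2.330 K/W
Q = ΔT/ΣR = (84.9 °C − 10.2 °C)/2.330 = 32.1 W

Q = 32.1 W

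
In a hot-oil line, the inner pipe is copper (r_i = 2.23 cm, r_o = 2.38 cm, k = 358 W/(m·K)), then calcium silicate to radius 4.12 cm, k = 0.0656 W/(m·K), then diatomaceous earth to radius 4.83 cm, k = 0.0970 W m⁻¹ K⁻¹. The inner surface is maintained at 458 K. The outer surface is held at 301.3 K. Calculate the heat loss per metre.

Q' = 98.4 W/m

Treat each layer as a resistance in series:
  R'_copper = ln(0.0238/0.0223)/(2πk) = 0.06510/(2π·358) = 2.894×10^-5 m·K/W
  R'_calcium silicate = ln(0.0412/0.0238)/(2πk) = 0.5488/(2π·0.0656) = 1.331 m·K/W
  R'_diatomaceous earth = ln(0.0483/0.0412)/(2πk) = 0.1590/(2π·0.0970) = 0.2609 m·K/W
ΣR = 2.894×10^-5 + 1.331 + 0.2609 = 1.592 m·K/W
Q' = ΔT/ΣR = (458 K − 301.3 K)/1.592 = 98.4 W/m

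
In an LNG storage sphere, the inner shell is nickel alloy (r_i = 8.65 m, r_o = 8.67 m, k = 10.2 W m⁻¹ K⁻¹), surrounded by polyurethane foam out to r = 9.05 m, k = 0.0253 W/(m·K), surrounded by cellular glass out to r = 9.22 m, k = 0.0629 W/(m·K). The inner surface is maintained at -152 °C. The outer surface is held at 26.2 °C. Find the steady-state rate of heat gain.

Q = 10000 W

Series thermal resistances, inner to outer:
  R_nickel alloy = (1/8.65 − 1/8.67)/(4πk) = 2.667×10^-4/(4π·10.2) = 2.081×10^-6 K/W
  R_polyurethane foam = (1/8.67 − 1/9.05)/(4πk) = 0.004843/(4π·0.0253) = 0.01523 K/W
  R_cellular glass = (1/9.05 − 1/9.22)/(4πk) = 0.002037/(4π·0.0629) = 0.002578 K/W
ΣR = 2.081×10^-6 + 0.01523 + 0.002578 = 0.01781 K/W
Q = ΔT/ΣR = (-152 °C − 26.2 °C)/0.01781 = -10000 W
(Negative Q ⇒ heat flows inward; heat gain = 10000 W.)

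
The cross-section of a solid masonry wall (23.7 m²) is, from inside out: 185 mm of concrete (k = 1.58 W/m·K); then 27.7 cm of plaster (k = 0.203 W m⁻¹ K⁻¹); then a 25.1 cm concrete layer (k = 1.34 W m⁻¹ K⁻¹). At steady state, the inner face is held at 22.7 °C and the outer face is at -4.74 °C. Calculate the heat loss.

Treat each layer as a resistance in series:
  R_concrete = L/(kA) = 0.185/(1.58·23.7) = 0.004940 K/W
  R_plaster = L/(kA) = 0.277/(0.203·23.7) = 0.05758 K/W
  R_concrete = L/(kA) = 0.251/(1.34·23.7) = 0.007904 K/W
ΣR = 0.004940 + 0.05758 + 0.007904 = 0.07042 K/W
Q = ΔT/ΣR = (22.7 °C − -4.74 °C)/0.07042 = 390 W

Q = 390 W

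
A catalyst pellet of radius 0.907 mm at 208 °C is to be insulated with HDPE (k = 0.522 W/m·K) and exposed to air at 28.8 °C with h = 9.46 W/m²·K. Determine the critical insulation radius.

r_cr = 11.0 cm

For a sphere, r_cr = 2k_ins/h = 2·0.522/9.46 = 0.110 m = 11.0 cm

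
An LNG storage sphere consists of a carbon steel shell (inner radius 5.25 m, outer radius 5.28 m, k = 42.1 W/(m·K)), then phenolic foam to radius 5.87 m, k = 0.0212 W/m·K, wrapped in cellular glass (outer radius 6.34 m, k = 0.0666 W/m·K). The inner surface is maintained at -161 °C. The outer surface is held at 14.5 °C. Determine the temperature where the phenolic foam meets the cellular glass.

Resistance network (inner→outer):
  R_carbon steel = (1/5.25 − 1/5.28)/(4πk) = 0.001082/(4π·42.1) = 2.046×10^-6 K/W
  R_phenolic foam = (1/5.28 − 1/5.87)/(4πk) = 0.01904/(4π·0.0212) = 0.07146 K/W
  R_cellular glass = (1/5.87 − 1/6.34)/(4πk) = 0.01263/(4π·0.0666) = 0.01509 K/W
ΣR = 2.046×10^-6 + 0.07146 + 0.01509 = 0.08655 K/W
Q = ΔT/ΣR = (-161 °C − 14.5 °C)/0.08655 = -2028 W
From the inner boundary to the phenolic foam/cellular glass interface, ΣR_partial = 0.07146 K/W.
T_interface = T_in − Q·ΣR_partial = -161 °C − (-2028)(0.07146) = -16.1 °C

T = -16.1 °C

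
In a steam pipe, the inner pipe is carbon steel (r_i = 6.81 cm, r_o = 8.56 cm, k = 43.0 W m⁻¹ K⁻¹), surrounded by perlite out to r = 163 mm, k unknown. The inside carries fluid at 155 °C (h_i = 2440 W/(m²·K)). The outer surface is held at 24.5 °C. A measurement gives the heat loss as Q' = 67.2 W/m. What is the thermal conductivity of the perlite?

ΣR = ΔT/Q' = |155 − 24.5|/67.2 = 1.942 m·K/W
Known resistances:
  R'_conv,in = 1/(2πr h) = 1/(2π·0.0681·2440) = 9.578×10^-4 m·K/W
  R'_carbon steel = ln(0.0856/0.0681)/(2πk) = 0.2287/(2π·43.0) = 8.465×10^-4 m·K/W
R_perlite = ΣR − ΣR_known = 1.942 − 0.001804 = 1.940 m·K/W
ln(r₂/r₁)/(2πk) = 1.940 ⇒ k = 0.6441/(2π·1.940) = 0.0528 W/m·K

k = 0.0528 W/m·K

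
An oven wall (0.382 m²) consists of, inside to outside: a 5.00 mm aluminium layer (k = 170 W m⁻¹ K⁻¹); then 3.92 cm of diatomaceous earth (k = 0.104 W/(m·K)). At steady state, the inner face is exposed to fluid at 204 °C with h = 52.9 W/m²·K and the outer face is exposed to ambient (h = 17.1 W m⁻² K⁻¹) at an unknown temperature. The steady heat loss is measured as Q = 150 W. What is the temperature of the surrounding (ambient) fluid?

Sum the resistances:
  R_conv,in = 1/(hA) = 1/(52.9·0.382) = 0.04949 K/W
  R_aluminium = L/(kA) = 0.00500/(170·0.382) = 7.699×10^-5 K/W
  R_diatomaceous earth = L/(kA) = 0.0392/(0.104·0.382) = 0.9867 K/W
  R_conv,out = 1/(hA) = 1/(17.1·0.382) = 0.1531 K/W
ΣR = 1.189 K/W
ΔT = Q·ΣR = 150 × 1.189 = 178.4 K
Heat flows outward, so T_out = T_in − ΔT = 204 − 178.4 = 25.6 °C

T_out = 25.6 °C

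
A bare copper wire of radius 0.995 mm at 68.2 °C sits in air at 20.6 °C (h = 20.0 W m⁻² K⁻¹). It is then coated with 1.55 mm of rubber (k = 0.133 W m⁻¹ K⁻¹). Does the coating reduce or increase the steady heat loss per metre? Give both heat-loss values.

increases: 5.95 → 11.2 W/m

Critical radius for a cylinder: r_cr = k/h = 0.00665 m = 0.665 cm.
Outer radius after coating: r₂ = 9.95×10^-4 + 0.00155 = 0.002545 m.
Since r₁ < r_cr and r₂ ≤ r_cr, the coating moves toward the maximum at r_cr — heat loss rises.
Bare: R = 1/(2πr₁h) = 7.998 m·K/W; Q = 47.6/7.998 = 5.95 W/m.
Coated: R = R_cond + R_conv = 4.251 m·K/W; Q = 47.6/4.251 = 11.2 W/m.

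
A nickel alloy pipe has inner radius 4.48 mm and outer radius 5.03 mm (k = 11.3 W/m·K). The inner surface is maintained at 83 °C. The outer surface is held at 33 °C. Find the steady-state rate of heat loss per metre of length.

Q' = 30700 W/m

Q' = 2πk·ΔT/ln(r₂/r₁) = 2π × 11.3 × 50 / ln(0.00503/0.00448) = 30700 W/m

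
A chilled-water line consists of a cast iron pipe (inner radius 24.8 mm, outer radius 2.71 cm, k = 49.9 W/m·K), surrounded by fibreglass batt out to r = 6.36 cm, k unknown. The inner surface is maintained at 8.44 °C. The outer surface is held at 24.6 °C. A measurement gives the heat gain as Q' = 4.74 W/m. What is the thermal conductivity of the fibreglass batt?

ΣR = ΔT/Q' = |8.44 − 24.6|/4.74 = 3.409 m·K/W
Known resistances:
  R'_cast iron = ln(0.0271/0.0248)/(2πk) = 0.08869/(2π·49.9) = 2.829×10^-4 m·K/W
R_fibreglass batt = ΣR − ΣR_known = 3.409 − 2.829×10^-4 = 3.409 m·K/W
ln(r₂/r₁)/(2πk) = 3.409 ⇒ k = 0.8531/(2π·3.409) = 0.0398 W/m·K

k = 0.0398 W/m·K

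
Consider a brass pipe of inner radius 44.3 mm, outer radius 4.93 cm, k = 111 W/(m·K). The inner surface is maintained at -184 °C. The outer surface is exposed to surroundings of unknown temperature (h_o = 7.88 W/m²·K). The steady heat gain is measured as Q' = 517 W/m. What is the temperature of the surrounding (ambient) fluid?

Sum the resistances:
  R'_brass = ln(0.0493/0.0443)/(2πk) = 0.1069/(2π·111) = 1.533×10^-4 m·K/W
  R'_conv,out = 1/(2πr h) = 1/(2π·0.0493·7.88) = 0.4097 m·K/W
ΣR = 0.4098 m·K/W
ΔT = Q'·ΣR = 517 × 0.4098 = 211.9 K
Heat flows inward, so T_out = T_in + ΔT = -184 + 211.9 = 27.9 °C

T_out = 27.9 °C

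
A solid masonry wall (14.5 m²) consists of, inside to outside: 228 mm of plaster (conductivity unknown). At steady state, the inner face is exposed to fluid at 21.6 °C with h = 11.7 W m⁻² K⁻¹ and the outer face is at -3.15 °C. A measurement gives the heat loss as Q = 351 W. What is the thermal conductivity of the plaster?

ΣR = ΔT/Q = |21.6 − -3.15|/351 = 0.07051 K/W
Known resistances:
  R_conv,in = 1/(hA) = 1/(11.7·14.5) = 0.005894 K/W
R_plaster = ΣR − ΣR_known = 0.07051 − 0.005894 = 0.06462 K/W
L/(kA) = 0.06462 ⇒ k = 0.228/(0.06462·14.5) = 0.243 W/m·K

k = 0.243 W/m·K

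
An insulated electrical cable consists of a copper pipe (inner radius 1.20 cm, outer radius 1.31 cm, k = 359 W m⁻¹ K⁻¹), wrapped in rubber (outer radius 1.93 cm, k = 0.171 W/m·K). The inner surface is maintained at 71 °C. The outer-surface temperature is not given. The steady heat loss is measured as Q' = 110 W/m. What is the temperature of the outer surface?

Sum the resistances:
  R'_copper = ln(0.0131/0.0120)/(2πk) = 0.08771/(2π·359) = 3.888×10^-5 m·K/W
  R'_rubber = ln(0.0193/0.0131)/(2πk) = 0.3875/(2π·0.171) = 0.3607 m·K/W
ΣR = 0.3607 m·K/W
ΔT = Q'·ΣR = 110 × 0.3607 = 39.68 K
Heat flows outward, so T_out = T_in − ΔT = 71 − 39.68 = 31.3 °C

T_out = 31.3 °C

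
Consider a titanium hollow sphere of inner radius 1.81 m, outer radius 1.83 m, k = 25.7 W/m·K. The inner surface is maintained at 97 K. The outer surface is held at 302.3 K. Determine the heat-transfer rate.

Q = 1.10×10^7 W

Q = 4πk·ΔT/(1/r₁ − 1/r₂) = 4π × 25.7 × 205.3 / (1/1.81 − 1/1.83) = 1.10×10^7 W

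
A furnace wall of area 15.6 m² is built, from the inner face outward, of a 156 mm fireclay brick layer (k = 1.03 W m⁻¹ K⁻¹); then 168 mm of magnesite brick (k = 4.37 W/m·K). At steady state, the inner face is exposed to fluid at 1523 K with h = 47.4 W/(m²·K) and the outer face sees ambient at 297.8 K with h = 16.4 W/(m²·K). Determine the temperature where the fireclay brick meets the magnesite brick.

T = 746 K

Series thermal resistances, inner to outer:
  R_conv,in = 1/(hA) = 1/(47.4·15.6) = 0.001352 K/W
  R_fireclay brick = L/(kA) = 0.156/(1.03·15.6) = 0.009709 K/W
  R_magnesite brick = L/(kA) = 0.168/(4.37·15.6) = 0.002464 K/W
  R_conv,out = 1/(hA) = 1/(16.4·15.6) = 0.003909 K/W
ΣR = 0.001352 + 0.009709 + 0.002464 + 0.003909 = 0.01743 K/W
Q = ΔT/ΣR = (1523 K − 297.8 K)/0.01743 = 70290 W
From the inner boundary to the fireclay brick/magnesite brick interface, ΣR_partial = 0.01106 K/W.
T_interface = T_in − Q·ΣR_partial = 1523 K − (70290)(0.01106) = 746 K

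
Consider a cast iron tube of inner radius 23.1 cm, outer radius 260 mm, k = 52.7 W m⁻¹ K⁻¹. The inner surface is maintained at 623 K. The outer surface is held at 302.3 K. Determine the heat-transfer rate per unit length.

Q' = 2πk·ΔT/ln(r₂/r₁) = 2π × 52.7 × 320.7 / ln(0.260/0.231) = 8.98×10^5 W/m

Q' = 8.98×10^5 W/m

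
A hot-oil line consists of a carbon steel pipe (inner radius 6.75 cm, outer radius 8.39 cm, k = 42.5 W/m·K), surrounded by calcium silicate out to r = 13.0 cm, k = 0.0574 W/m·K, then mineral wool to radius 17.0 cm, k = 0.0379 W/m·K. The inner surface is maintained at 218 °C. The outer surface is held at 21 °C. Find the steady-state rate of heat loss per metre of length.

Resistance network (inner→outer):
  R'_carbon steel = ln(0.0839/0.0675)/(2πk) = 0.2175/(2π·42.5) = 8.145×10^-4 m·K/W
  R'_calcium silicate = ln(0.130/0.0839)/(2πk) = 0.4379/(2π·0.0574) = 1.214 m·K/W
  R'_mineral wool = ln(0.170/0.130)/(2πk) = 0.2683/(2π·0.0379) = 1.127 m·K/W
ΣR = 8.145×10^-4 + 1.214 + 1.127 = 2.342 m·K/W
Q' = ΔT/ΣR = (218 °C − 21 °C)/2.342 = 84.1 W/m

Q' = 84.1 W/m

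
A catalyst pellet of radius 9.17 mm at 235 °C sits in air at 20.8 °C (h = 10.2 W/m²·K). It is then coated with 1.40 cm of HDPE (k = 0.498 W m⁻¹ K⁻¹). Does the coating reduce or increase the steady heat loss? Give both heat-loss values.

Critical radius for a sphere: r_cr = 2k/h = 0.0976 m = 9.76 cm.
Outer radius after coating: r₂ = 0.00917 + 0.0140 = 0.02317 m.
Since r₁ < r_cr and r₂ ≤ r_cr, the coating moves toward the maximum at r_cr — heat loss rises.
Bare: R = 1/(4πr₁²h) = 92.78 K/W; Q = 214.2/92.78 = 2.31 W.
Coated: R = R_cond + R_conv = 25.06 K/W; Q = 214.2/25.06 = 8.55 W.

increases: 2.31 → 8.55 W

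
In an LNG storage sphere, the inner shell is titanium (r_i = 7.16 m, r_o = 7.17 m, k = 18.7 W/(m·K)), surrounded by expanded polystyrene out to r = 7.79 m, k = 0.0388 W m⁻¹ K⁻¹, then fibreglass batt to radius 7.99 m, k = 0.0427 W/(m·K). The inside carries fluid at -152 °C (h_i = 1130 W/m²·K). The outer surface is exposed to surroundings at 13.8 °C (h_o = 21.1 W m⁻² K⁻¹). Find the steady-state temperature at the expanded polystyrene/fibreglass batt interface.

Series thermal resistances, inner to outer:
  R_conv,in = 1/(4πr²h) = 1/(4π·7.16²·1130) = 1.374×10^-6 K/W
  R_titanium = (1/7.16 − 1/7.17)/(4πk) = 1.948×10^-4/(4π·18.7) = 8.289×10^-7 K/W
  R_expanded polystyrene = (1/7.17 − 1/7.79)/(4πk) = 0.01110/(4π·0.0388) = 0.02277 K/W
  R_fibreglass batt = (1/7.79 − 1/7.99)/(4πk) = 0.003213/(4π·0.0427) = 0.005988 K/W
  R_conv,out = 1/(4πr²h) = 1/(4π·7.99²·21.1) = 5.908×10^-5 K/W
ΣR = 1.374×10^-6 + 8.289×10^-7 + 0.02277 + 0.005988 + 5.908×10^-5 = 0.02882 K/W
Q = ΔT/ΣR = (-152 °C − 13.8 °C)/0.02882 = -5753 W
From the inner boundary to the expanded polystyrene/fibreglass batt interface, ΣR_partial = 0.02277 K/W.
T_interface = T_in − Q·ΣR_partial = -152 °C − (-5753)(0.02277) = -21.0 °C

T = -21.0 °C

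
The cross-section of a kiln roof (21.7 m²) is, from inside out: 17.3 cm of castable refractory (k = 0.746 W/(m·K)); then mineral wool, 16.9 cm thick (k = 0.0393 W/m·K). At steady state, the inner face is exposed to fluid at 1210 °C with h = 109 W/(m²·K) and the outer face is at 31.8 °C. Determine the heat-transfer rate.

Treat each layer as a resistance in series:
  R_conv,in = 1/(hA) = 1/(109·21.7) = 4.228×10^-4 K/W
  R_castable refractory = L/(kA) = 0.173/(0.746·21.7) = 0.01069 K/W
  R_mineral wool = L/(kA) = 0.169/(0.0393·21.7) = 0.1982 K/W
ΣR = 4.228×10^-4 + 0.01069 + 0.1982 = 0.2093 K/W
Q = ΔT/ΣR = (1210 °C − 31.8 °C)/0.2093 = 5630 W

Q = 5.63 kW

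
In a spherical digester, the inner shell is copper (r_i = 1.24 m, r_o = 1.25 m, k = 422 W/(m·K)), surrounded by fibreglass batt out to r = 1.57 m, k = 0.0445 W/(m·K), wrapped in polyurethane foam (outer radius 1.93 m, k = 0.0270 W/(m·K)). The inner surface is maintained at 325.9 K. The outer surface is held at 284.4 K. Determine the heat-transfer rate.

Q = 64.7 W

Treat each layer as a resistance in series:
  R_copper = (1/1.24 − 1/1.25)/(4πk) = 0.006452/(4π·422) = 1.217×10^-6 K/W
  R_fibreglass batt = (1/1.25 − 1/1.57)/(4πk) = 0.1631/(4π·0.0445) = 0.2916 K/W
  R_polyurethane foam = (1/1.57 − 1/1.93)/(4πk) = 0.1188/(4π·0.0270) = 0.3502 K/W
ΣR = 1.217×10^-6 + 0.2916 + 0.3502 = 0.6418 K/W
Q = ΔT/ΣR = (325.9 K − 284.4 K)/0.6418 = 64.7 W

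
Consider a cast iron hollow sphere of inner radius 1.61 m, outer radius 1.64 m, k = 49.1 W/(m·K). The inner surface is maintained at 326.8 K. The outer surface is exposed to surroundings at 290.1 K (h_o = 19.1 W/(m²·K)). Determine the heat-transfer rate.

Series thermal resistances, inner to outer:
  R_cast iron = (1/1.61 − 1/1.64)/(4πk) = 0.01136/(4π·49.1) = 1.841×10^-5 K/W
  R_conv,out = 1/(4πr²h) = 1/(4π·1.64²·19.1) = 0.001549 K/W
ΣR = 1.841×10^-5 + 0.001549 = 0.001567 K/W
Q = ΔT/ΣR = (326.8 K − 290.1 K)/0.001567 = 23400 W

Q = 23.4 kW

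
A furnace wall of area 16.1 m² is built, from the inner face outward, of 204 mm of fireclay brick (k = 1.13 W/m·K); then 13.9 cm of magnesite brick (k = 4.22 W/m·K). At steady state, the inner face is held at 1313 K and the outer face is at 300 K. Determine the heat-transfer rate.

Series thermal resistances, inner to outer:
  R_fireclay brick = L/(kA) = 0.204/(1.13·16.1) = 0.01121 K/W
  R_magnesite brick = L/(kA) = 0.139/(4.22·16.1) = 0.002046 K/W
ΣR = 0.01121 + 0.002046 = 0.01326 K/W
Q = ΔT/ΣR = (1313 K − 300 K)/0.01326 = 76400 W

Q = 76.4 kW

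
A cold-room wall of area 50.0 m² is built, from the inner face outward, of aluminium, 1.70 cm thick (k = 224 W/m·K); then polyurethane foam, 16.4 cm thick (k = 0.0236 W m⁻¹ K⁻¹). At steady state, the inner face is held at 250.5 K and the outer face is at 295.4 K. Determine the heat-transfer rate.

Q = 323 W

Treat each layer as a resistance in series:
  R_aluminium = L/(kA) = 0.0170/(224·50.0) = 1.518×10^-6 K/W
  R_polyurethane foam = L/(kA) = 0.164/(0.0236·50.0) = 0.1390 K/W
ΣR = 1.518×10^-6 + 0.1390 = 0.1390 K/W
Q = ΔT/ΣR = (250.5 K − 295.4 K)/0.1390 = -323 W
(Negative Q ⇒ heat flows inward; heat gain = 323 W.)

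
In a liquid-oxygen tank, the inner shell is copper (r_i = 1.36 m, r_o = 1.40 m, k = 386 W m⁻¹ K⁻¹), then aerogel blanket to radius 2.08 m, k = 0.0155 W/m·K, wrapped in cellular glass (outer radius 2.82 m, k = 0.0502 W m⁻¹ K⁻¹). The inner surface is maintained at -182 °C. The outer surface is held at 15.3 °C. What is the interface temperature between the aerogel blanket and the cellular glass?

Resistance network (inner→outer):
  R_copper = (1/1.36 − 1/1.40)/(4πk) = 0.02101/(4π·386) = 4.331×10^-6 K/W
  R_aerogel blanket = (1/1.40 − 1/2.08)/(4πk) = 0.2335/(4π·0.0155) = 1.199 K/W
  R_cellular glass = (1/2.08 − 1/2.82)/(4πk) = 0.1262/(4π·0.0502) = 0.2000 K/W
ΣR = 4.331×10^-6 + 1.199 + 0.2000 = 1.399 K/W
Q = ΔT/ΣR = (-182 °C − 15.3 °C)/1.399 = -141.0 W
From the inner boundary to the aerogel blanket/cellular glass interface, ΣR_partial = 1.199 K/W.
T_interface = T_in − Q·ΣR_partial = -182 °C − (-141.0)(1.199) = -12.9 °C

T = -12.9 °C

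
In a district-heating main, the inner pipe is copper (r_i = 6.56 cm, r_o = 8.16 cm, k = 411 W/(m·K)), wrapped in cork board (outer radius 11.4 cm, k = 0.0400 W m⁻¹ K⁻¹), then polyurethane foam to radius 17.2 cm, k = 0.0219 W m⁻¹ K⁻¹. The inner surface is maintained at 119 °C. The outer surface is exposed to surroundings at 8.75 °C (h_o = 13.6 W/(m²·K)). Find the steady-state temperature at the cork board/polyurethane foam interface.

T = 85.6 °C

Resistance network (inner→outer):
  R'_copper = ln(0.0816/0.0656)/(2πk) = 0.2183/(2π·411) = 8.452×10^-5 m·K/W
  R'_cork board = ln(0.114/0.0816)/(2πk) = 0.3344/(2π·0.0400) = 1.330 m·K/W
  R'_polyurethane foam = ln(0.172/0.114)/(2πk) = 0.4113/(2π·0.0219) = 2.989 m·K/W
  R'_conv,out = 1/(2πr h) = 1/(2π·0.172·13.6) = 0.06804 m·K/W
ΣR = 8.452×10^-5 + 1.330 + 2.989 + 0.06804 = 4.387 m·K/W
Q' = ΔT/ΣR = (119 °C − 8.75 °C)/4.387 = 25.13 W/m
From the inner boundary to the cork board/polyurethane foam interface, ΣR_partial = 1.330 m·K/W.
T_interface = T_in − Q'·ΣR_partial = 119 °C − (25.13)(1.330) = 85.6 °C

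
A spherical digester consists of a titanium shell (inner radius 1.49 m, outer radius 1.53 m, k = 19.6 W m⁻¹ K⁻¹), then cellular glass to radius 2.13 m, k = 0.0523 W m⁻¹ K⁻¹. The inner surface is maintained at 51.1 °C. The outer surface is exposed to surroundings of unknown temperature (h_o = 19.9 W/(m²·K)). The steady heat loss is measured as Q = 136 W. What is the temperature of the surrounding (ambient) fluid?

Series resistances:
  R_titanium = (1/1.49 − 1/1.53)/(4πk) = 0.01755/(4π·19.6) = 7.124×10^-5 K/W
  R_cellular glass = (1/1.53 − 1/2.13)/(4πk) = 0.1841/(4π·0.0523) = 0.2801 K/W
  R_conv,out = 1/(4πr²h) = 1/(4π·2.13²·19.9) = 8.814×10^-4 K/W
ΣR = 0.2811 K/W
ΔT = Q·ΣR = 136 × 0.2811 = 38.23 K
Heat flows outward, so T_out = T_in − ΔT = 51.1 − 38.23 = 12.9 °C

T_out = 12.9 °C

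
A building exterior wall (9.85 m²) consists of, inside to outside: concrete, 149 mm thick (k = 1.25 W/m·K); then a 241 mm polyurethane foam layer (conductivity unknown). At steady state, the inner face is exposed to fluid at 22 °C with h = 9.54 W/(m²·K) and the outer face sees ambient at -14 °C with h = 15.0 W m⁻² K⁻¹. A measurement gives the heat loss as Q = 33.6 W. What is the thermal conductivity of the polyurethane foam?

ΣR = ΔT/Q = |22 − -14|/33.6 = 1.071 K/W
Known resistances:
  R_conv,in = 1/(hA) = 1/(9.54·9.85) = 0.01064 K/W
  R_concrete = L/(kA) = 0.149/(1.25·9.85) = 0.01210 K/W
  R_conv,out = 1/(hA) = 1/(15.0·9.85) = 0.006768 K/W
R_polyurethane foam = ΣR − ΣR_known = 1.071 − 0.02951 = 1.041 K/W
L/(kA) = 1.041 ⇒ k = 0.241/(1.041·9.85) = 0.0235 W/m·K

k = 0.0235 W/m·K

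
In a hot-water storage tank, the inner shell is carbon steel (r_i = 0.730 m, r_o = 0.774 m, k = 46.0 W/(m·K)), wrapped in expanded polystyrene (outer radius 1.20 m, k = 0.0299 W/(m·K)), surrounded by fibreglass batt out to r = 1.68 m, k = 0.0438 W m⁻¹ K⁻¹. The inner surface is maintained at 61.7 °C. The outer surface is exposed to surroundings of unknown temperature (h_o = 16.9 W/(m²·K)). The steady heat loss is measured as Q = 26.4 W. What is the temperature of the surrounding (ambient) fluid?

T_out = 18.0 °C

Sum the resistances:
  R_carbon steel = (1/0.730 − 1/0.774)/(4πk) = 0.07787/(4π·46.0) = 1.347×10^-4 K/W
  R_expanded polystyrene = (1/0.774 − 1/1.20)/(4πk) = 0.4587/(4π·0.0299) = 1.221 K/W
  R_fibreglass batt = (1/1.20 − 1/1.68)/(4πk) = 0.2381/(4π·0.0438) = 0.4326 K/W
  R_conv,out = 1/(4πr²h) = 1/(4π·1.68²·16.9) = 0.001668 K/W
ΣR = 1.655 K/W
ΔT = Q·ΣR = 26.4 × 1.655 = 43.69 K
Heat flows outward, so T_out = T_in − ΔT = 61.7 − 43.69 = 18.0 °C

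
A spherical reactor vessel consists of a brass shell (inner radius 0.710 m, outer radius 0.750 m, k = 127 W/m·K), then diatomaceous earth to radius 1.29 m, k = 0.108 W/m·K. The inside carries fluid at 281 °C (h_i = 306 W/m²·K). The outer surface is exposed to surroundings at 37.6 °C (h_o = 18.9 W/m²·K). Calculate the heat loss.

Series thermal resistances, inner to outer:
  R_conv,in = 1/(4πr²h) = 1/(4π·0.710²·306) = 5.159×10^-4 K/W
  R_brass = (1/0.710 − 1/0.750)/(4πk) = 0.07512/(4π·127) = 4.707×10^-5 K/W
  R_diatomaceous earth = (1/0.750 − 1/1.29)/(4πk) = 0.5581/(4π·0.108) = 0.4113 K/W
  R_conv,out = 1/(4πr²h) = 1/(4π·1.29²·18.9) = 0.002530 K/W
ΣR = 5.159×10^-4 + 4.707×10^-5 + 0.4113 + 0.002530 = 0.4144 K/W
Q = ΔT/ΣR = (281 °C − 37.6 °C)/0.4144 = 587 W

Q = 587 W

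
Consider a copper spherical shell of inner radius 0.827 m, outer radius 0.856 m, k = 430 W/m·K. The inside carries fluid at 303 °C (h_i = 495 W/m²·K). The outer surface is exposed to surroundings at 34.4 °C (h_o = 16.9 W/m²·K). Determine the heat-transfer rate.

Treat each layer as a resistance in series:
  R_conv,in = 1/(4πr²h) = 1/(4π·0.827²·495) = 2.351×10^-4 K/W
  R_copper = (1/0.827 − 1/0.856)/(4πk) = 0.04097/(4π·430) = 7.581×10^-6 K/W
  R_conv,out = 1/(4πr²h) = 1/(4π·0.856²·16.9) = 0.006426 K/W
ΣR = 2.351×10^-4 + 7.581×10^-6 + 0.006426 = 0.006669 K/W
Q = ΔT/ΣR = (303 °C − 34.4 °C)/0.006669 = 40300 W

Q = 40300 W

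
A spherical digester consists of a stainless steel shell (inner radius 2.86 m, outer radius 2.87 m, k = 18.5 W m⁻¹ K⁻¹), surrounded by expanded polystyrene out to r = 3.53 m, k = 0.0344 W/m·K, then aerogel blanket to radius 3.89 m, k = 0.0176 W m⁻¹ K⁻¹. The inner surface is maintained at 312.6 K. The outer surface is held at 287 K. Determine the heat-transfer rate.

Series thermal resistances, inner to outer:
  R_stainless steel = (1/2.86 − 1/2.87)/(4πk) = 0.001218/(4π·18.5) = 5.240×10^-6 K/W
  R_expanded polystyrene = (1/2.87 − 1/3.53)/(4πk) = 0.06515/(4π·0.0344) = 0.1507 K/W
  R_aerogel blanket = (1/3.53 − 1/3.89)/(4πk) = 0.02622/(4π·0.0176) = 0.1185 K/W
ΣR = 5.240×10^-6 + 0.1507 + 0.1185 = 0.2692 K/W
Q = ΔT/ΣR = (312.6 K − 287 K)/0.2692 = 95.1 W

Q = 95.1 W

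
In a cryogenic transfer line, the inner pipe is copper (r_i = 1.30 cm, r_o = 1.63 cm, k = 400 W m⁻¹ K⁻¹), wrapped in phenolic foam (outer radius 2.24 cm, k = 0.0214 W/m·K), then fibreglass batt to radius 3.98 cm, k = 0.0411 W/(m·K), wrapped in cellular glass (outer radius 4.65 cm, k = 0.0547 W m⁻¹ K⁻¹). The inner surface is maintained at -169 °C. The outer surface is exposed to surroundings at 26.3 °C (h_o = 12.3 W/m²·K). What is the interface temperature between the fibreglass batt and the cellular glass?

Series thermal resistances, inner to outer:
  R'_copper = ln(0.0163/0.0130)/(2πk) = 0.2262/(2π·400) = 9.001×10^-5 m·K/W
  R'_phenolic foam = ln(0.0224/0.0163)/(2πk) = 0.3179/(2π·0.0214) = 2.364 m·K/W
  R'_fibreglass batt = ln(0.0398/0.0224)/(2πk) = 0.5748/(2π·0.0411) = 2.226 m·K/W
  R'_cellular glass = ln(0.0465/0.0398)/(2πk) = 0.1556/(2π·0.0547) = 0.4527 m·K/W
  R'_conv,out = 1/(2πr h) = 1/(2π·0.0465·12.3) = 0.2783 m·K/W
ΣR = 9.001×10^-5 + 2.364 + 2.226 + 0.4527 + 0.2783 = 5.321 m·K/W
Q' = ΔT/ΣR = (-169 °C − 26.3 °C)/5.321 = -36.70 W/m
From the inner boundary to the fibreglass batt/cellular glass interface, ΣR_partial = 4.590 m·K/W.
T_interface = T_in − Q'·ΣR_partial = -169 °C − (-36.70)(4.590) = -0.5 °C

T = -0.5 °C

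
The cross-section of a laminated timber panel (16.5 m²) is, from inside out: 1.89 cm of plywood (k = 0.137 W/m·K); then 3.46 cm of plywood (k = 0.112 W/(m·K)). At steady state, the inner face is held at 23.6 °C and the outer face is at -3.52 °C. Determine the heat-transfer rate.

Resistance network (inner→outer):
  R_plywood = L/(kA) = 0.0189/(0.137·16.5) = 0.008361 K/W
  R_plywood = L/(kA) = 0.0346/(0.112·16.5) = 0.01872 K/W
ΣR = 0.008361 + 0.01872 = 0.02708 K/W
Q = ΔT/ΣR = (23.6 °C − -3.52 °C)/0.02708 = 1000 W

Q = 1000 W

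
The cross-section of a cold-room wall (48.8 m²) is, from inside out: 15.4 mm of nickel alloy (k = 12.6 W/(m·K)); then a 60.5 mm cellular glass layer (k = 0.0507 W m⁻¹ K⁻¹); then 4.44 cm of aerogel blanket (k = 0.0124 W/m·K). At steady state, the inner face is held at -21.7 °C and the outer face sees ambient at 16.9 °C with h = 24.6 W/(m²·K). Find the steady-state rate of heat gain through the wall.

Resistance network (inner→outer):
  R_nickel alloy = L/(kA) = 0.0154/(12.6·48.8) = 2.505×10^-5 K/W
  R_cellular glass = L/(kA) = 0.0605/(0.0507·48.8) = 0.02445 K/W
  R_aerogel blanket = L/(kA) = 0.0444/(0.0124·48.8) = 0.07337 K/W
  R_conv,out = 1/(hA) = 1/(24.6·48.8) = 8.330×10^-4 K/W
ΣR = 2.505×10^-5 + 0.02445 + 0.07337 + 8.330×10^-4 = 0.09868 K/W
Q = ΔT/ΣR = (-21.7 °C − 16.9 °C)/0.09868 = -391 W
(Negative Q ⇒ heat flows inward; heat gain = 391 W.)

Q = 391 W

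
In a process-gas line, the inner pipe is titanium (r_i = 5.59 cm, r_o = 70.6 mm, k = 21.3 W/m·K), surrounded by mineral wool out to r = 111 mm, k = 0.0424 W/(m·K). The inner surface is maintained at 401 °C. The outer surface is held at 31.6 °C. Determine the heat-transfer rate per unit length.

Q' = 217 W/m

Series thermal resistances, inner to outer:
  R'_titanium = ln(0.0706/0.0559)/(2πk) = 0.2335/(2π·21.3) = 0.001744 m·K/W
  R'_mineral wool = ln(0.111/0.0706)/(2πk) = 0.4525/(2π·0.0424) = 1.699 m·K/W
ΣR = 0.001744 + 1.699 = 1.701 m·K/W
Q' = ΔT/ΣR = (401 °C − 31.6 °C)/1.701 = 217 W/m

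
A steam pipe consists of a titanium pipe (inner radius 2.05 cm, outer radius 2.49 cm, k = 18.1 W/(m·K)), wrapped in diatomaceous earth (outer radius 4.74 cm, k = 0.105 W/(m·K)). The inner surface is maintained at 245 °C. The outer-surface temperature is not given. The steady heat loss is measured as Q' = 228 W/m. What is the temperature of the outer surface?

Sum the resistances:
  R'_titanium = ln(0.0249/0.0205)/(2πk) = 0.1944/(2π·18.1) = 0.001710 m·K/W
  R'_diatomaceous earth = ln(0.0474/0.0249)/(2πk) = 0.6438/(2π·0.105) = 0.9758 m·K/W
ΣR = 0.9775 m·K/W
ΔT = Q'·ΣR = 228 × 0.9775 = 222.9 K
Heat flows outward, so T_out = T_in − ΔT = 245 − 222.9 = 22.1 °C

T_out = 22.1 °C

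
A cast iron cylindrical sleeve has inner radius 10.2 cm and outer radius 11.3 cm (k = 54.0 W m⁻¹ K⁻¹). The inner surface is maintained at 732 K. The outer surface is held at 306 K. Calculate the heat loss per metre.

Q' = 2πk·ΔT/ln(r₂/r₁) = 2π × 54.0 × 426 / ln(0.113/0.102) = 1.41×10^6 W/m

Q' = 1.41×10^6 W/m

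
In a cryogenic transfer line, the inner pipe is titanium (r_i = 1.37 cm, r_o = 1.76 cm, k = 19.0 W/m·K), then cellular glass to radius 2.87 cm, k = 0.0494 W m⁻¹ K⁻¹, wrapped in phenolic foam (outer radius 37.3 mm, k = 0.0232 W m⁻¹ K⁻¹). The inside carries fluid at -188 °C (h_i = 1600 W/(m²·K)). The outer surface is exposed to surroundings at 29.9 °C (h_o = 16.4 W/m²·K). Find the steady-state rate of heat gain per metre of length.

Series thermal resistances, inner to outer:
  R'_conv,in = 1/(2πr h) = 1/(2π·0.0137·1600) = 0.007261 m·K/W
  R'_titanium = ln(0.0176/0.0137)/(2πk) = 0.2505/(2π·19.0) = 0.002098 m·K/W
  R'_cellular glass = ln(0.0287/0.0176)/(2πk) = 0.4890/(2π·0.0494) = 1.575 m·K/W
  R'_phenolic foam = ln(0.0373/0.0287)/(2πk) = 0.2621/(2π·0.0232) = 1.798 m·K/W
  R'_conv,out = 1/(2πr h) = 1/(2π·0.0373·16.4) = 0.2602 m·K/W
ΣR = 0.007261 + 0.002098 + 1.575 + 1.798 + 0.2602 = 3.643 m·K/W
Q' = ΔT/ΣR = (-188 °C − 29.9 °C)/3.643 = -59.8 W/m
(Negative Q' ⇒ heat flows inward; heat gain = 59.8 W/m.)

Q' = 59.8 W/m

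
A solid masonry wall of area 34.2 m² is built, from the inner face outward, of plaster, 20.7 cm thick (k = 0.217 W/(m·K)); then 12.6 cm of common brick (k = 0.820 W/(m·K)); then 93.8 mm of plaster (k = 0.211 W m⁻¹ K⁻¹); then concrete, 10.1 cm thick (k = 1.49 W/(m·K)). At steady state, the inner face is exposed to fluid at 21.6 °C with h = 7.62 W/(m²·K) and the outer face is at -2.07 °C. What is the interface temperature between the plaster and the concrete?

Treat each layer as a resistance in series:
  R_conv,in = 1/(hA) = 1/(7.62·34.2) = 0.003837 K/W
  R_plaster = L/(kA) = 0.207/(0.217·34.2) = 0.02789 K/W
  R_common brick = L/(kA) = 0.126/(0.820·34.2) = 0.004493 K/W
  R_plaster = L/(kA) = 0.0938/(0.211·34.2) = 0.01300 K/W
  R_concrete = L/(kA) = 0.101/(1.49·34.2) = 0.001982 K/W
ΣR = 0.003837 + 0.02789 + 0.004493 + 0.01300 + 0.001982 = 0.05120 K/W
Q = ΔT/ΣR = (21.6 °C − -2.07 °C)/0.05120 = 462.3 W
From the inner boundary to the plaster/concrete interface, ΣR_partial = 0.04922 K/W.
T_interface = T_in − Q·ΣR_partial = 21.6 °C − (462.3)(0.04922) = -1.15 °C

T = -1.15 °C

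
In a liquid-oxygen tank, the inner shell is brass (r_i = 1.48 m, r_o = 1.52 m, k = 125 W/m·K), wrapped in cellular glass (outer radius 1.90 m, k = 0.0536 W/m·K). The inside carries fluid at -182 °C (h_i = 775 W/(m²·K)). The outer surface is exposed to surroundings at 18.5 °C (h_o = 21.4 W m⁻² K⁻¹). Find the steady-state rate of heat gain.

Q = 1020 W

Treat each layer as a resistance in series:
  R_conv,in = 1/(4πr²h) = 1/(4π·1.48²·775) = 4.688×10^-5 K/W
  R_brass = (1/1.48 − 1/1.52)/(4πk) = 0.01778/(4π·125) = 1.132×10^-5 K/W
  R_cellular glass = (1/1.52 − 1/1.90)/(4πk) = 0.1316/(4π·0.0536) = 0.1953 K/W
  R_conv,out = 1/(4πr²h) = 1/(4π·1.90²·21.4) = 0.001030 K/W
ΣR = 4.688×10^-5 + 1.132×10^-5 + 0.1953 + 0.001030 = 0.1964 K/W
Q = ΔT/ΣR = (-182 °C − 18.5 °C)/0.1964 = -1020 W
(Negative Q ⇒ heat flows inward; heat gain = 1020 W.)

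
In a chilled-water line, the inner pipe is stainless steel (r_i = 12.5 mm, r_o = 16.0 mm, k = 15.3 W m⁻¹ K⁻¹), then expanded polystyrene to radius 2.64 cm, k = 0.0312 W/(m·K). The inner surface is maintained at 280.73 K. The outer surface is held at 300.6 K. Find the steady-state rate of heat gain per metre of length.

Q' = 7.77 W/m

Series thermal resistances, inner to outer:
  R'_stainless steel = ln(0.0160/0.0125)/(2πk) = 0.2469/(2π·15.3) = 0.002568 m·K/W
  R'_expanded polystyrene = ln(0.0264/0.0160)/(2πk) = 0.5008/(2π·0.0312) = 2.555 m·K/W
ΣR = 0.002568 + 2.555 = 2.558 m·K/W
Q' = ΔT/ΣR = (280.73 K − 300.6 K)/2.558 = -7.77 W/m
(Negative Q' ⇒ heat flows inward; heat gain = 7.77 W/m.)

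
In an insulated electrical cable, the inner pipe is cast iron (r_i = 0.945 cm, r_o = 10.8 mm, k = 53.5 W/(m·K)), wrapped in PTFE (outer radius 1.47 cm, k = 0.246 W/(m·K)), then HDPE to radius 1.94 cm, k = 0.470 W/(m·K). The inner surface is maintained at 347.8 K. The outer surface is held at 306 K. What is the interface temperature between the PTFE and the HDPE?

T = 319.4 K

Resistance network (inner→outer):
  R'_cast iron = ln(0.0108/0.00945)/(2πk) = 0.1335/(2π·53.5) = 3.972×10^-4 m·K/W
  R'_PTFE = ln(0.0147/0.0108)/(2πk) = 0.3083/(2π·0.246) = 0.1995 m·K/W
  R'_HDPE = ln(0.0194/0.0147)/(2πk) = 0.2774/(2π·0.470) = 0.09394 m·K/W
ΣR = 3.972×10^-4 + 0.1995 + 0.09394 = 0.2938 m·K/W
Q' = ΔT/ΣR = (347.8 K − 306 K)/0.2938 = 142.3 W/m
From the inner boundary to the PTFE/HDPE interface, ΣR_partial = 0.1999 m·K/W.
T_interface = T_in − Q'·ΣR_partial = 347.8 K − (142.3)(0.1999) = 319.4 K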